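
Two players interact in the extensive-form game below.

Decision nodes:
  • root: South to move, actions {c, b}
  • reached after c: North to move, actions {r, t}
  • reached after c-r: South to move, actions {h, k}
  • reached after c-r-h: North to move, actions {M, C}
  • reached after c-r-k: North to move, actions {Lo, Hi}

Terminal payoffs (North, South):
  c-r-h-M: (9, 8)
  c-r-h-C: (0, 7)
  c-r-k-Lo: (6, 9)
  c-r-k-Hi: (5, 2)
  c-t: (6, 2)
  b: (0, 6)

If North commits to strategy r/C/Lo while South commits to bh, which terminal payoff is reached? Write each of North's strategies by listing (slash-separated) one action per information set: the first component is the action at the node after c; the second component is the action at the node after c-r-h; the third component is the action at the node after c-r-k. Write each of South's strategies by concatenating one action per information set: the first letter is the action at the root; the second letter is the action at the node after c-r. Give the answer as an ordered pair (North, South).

(0, 6)

Trace the play path from the root:
  South plays b
→ terminal payoff (0, 6).
(North's choice at the node after c is never reached on this path, so it doesn't affect the outcome.)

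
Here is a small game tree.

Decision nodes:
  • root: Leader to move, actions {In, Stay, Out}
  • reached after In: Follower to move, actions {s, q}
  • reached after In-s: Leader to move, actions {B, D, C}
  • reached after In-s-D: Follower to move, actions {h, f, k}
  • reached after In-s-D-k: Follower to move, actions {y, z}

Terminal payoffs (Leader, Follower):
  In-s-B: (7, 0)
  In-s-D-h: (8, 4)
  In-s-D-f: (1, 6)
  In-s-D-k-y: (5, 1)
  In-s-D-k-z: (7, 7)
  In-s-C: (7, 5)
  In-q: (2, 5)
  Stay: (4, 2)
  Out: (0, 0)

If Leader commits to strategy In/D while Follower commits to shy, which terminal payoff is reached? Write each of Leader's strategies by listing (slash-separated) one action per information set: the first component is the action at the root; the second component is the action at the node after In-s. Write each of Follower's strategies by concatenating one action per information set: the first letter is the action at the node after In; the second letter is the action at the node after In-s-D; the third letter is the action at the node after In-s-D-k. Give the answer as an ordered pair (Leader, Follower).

(8, 4)

Trace the play path from the root:
  Leader plays In
  Follower plays s at [In]
  Leader plays D at [In-s]
  Follower plays h at [In-s-D]
→ terminal payoff (8, 4).
(Follower's choice at the node after In-s-D-k is never reached on this path, so it doesn't affect the outcome.)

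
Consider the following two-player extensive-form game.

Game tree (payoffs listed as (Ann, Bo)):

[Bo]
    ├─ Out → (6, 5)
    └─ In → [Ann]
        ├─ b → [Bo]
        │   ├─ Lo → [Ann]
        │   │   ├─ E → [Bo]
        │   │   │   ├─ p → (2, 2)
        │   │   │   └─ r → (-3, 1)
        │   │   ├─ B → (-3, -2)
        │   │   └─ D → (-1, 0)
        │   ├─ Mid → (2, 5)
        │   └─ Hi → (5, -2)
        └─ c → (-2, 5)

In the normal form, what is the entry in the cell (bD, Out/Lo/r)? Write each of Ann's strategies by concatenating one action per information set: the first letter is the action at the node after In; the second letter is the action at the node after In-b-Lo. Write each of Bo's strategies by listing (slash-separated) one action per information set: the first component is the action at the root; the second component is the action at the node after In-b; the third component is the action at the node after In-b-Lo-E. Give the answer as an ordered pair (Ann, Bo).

(6, 5)

Trace the play path from the root:
  Bo plays Out
→ terminal payoff (6, 5).
(Ann's choice at the node after In is never reached on this path, so it doesn't affect the outcome.)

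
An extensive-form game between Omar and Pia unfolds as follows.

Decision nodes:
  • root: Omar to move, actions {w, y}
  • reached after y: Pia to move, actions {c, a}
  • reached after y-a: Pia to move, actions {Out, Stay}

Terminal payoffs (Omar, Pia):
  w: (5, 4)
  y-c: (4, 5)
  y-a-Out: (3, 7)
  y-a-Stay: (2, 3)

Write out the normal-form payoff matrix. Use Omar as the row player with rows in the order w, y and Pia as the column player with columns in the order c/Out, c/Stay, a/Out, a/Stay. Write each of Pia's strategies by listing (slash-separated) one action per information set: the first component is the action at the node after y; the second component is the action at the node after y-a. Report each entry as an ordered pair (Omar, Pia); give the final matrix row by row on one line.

        c/Out   c/Stay    a/Out   a/Stay
   w    (5,4)    (5,4)    (5,4)    (5,4)
   y    (4,5)    (4,5)    (3,7)    (2,3)

w: (5,4) (5,4) (5,4) (5,4) | y: (4,5) (4,5) (3,7) (2,3)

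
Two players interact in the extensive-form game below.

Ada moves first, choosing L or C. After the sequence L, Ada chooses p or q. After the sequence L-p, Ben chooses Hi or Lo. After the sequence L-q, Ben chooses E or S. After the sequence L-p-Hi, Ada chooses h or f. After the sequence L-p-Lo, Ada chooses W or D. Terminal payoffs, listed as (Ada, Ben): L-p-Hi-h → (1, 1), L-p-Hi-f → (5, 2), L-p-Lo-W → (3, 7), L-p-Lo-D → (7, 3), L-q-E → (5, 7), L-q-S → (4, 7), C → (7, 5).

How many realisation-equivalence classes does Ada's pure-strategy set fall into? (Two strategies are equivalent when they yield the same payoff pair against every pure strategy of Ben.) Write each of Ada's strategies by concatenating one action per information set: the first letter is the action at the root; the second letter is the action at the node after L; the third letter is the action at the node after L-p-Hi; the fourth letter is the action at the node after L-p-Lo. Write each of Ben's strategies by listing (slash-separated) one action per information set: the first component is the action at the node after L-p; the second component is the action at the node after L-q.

Ada has 16 pure strategies: LphW, LphD, LpfW, LpfD, LqhW, LqhD, LqfW, LqfD, CphW, CphD, CpfW, CpfD, CqhW, CqhD, CqfW, CqfD. Columns: Hi/E, Hi/S, Lo/E, Lo/S.
{LphW} → row (1,1) (1,1) (3,7) (3,7)
{LphD} → row (1,1) (1,1) (7,3) (7,3)
{LpfW} → row (5,2) (5,2) (3,7) (3,7)
{LpfD} → row (5,2) (5,2) (7,3) (7,3)
{LqhW, LqhD, LqfW, LqfD} → row (5,7) (4,7) (5,7) (4,7)
{CphW, CphD, CpfW, CpfD, CqhW, CqhD, CqfW, CqfD} → row (7,5) (7,5) (7,5) (7,5)
That's 6 distinct rows out of 16 strategies.

6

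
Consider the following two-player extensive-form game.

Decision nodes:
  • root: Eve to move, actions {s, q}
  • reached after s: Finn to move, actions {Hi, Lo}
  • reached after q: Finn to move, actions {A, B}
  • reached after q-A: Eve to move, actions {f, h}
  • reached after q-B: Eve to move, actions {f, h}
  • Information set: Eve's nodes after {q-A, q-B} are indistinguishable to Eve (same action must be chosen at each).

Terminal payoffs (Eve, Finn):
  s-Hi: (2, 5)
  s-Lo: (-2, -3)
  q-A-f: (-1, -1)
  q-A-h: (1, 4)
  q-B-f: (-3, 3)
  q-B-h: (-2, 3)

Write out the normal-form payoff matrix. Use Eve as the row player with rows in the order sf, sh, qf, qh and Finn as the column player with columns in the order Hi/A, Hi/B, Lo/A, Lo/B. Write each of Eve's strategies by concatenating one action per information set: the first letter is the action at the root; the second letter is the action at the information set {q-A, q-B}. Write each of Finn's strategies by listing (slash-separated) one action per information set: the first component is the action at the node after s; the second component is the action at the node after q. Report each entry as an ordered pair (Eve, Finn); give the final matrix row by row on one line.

Row sf: Hi/A→(2,5), Hi/B→(2,5), Lo/A→(-2,-3), Lo/B→(-2,-3)
Row sh: Hi/A→(2,5), Hi/B→(2,5), Lo/A→(-2,-3), Lo/B→(-2,-3)
Row qf: Hi/A→(-1,-1), Hi/B→(-3,3), Lo/A→(-1,-1), Lo/B→(-3,3)
Row qh: Hi/A→(1,4), Hi/B→(-2,3), Lo/A→(1,4), Lo/B→(-2,3)

sf: (2,5) (2,5) (-2,-3) (-2,-3) | sh: (2,5) (2,5) (-2,-3) (-2,-3) | qf: (-1,-1) (-3,3) (-1,-1) (-3,3) | qh: (1,4) (-2,3) (1,4) (-2,3)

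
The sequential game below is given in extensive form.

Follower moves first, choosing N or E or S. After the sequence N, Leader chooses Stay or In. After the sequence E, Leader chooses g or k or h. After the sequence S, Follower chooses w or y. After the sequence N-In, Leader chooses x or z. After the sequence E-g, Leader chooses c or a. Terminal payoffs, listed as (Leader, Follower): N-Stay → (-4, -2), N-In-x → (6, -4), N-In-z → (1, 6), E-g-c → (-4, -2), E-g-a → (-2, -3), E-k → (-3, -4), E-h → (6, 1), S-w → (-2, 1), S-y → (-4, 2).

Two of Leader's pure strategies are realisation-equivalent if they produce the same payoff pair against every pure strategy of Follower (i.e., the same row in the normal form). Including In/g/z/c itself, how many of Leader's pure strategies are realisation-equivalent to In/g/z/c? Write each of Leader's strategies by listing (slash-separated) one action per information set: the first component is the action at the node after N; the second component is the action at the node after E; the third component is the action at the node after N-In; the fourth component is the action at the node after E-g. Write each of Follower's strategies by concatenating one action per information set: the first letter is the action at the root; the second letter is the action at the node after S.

1

Row for In/g/z/c (columns Nw, Ny, Ew, Ey, Sw, Sy): (1,6) (1,6) (-4,-2) (-4,-2) (-2,1) (-4,2).
Every one of Leader's information sets is on the play path for some reply by Follower when Leader follows In/g/z/c.
Changing the action at any of them therefore changes at least one column, so only In/g/z/c itself gives this row.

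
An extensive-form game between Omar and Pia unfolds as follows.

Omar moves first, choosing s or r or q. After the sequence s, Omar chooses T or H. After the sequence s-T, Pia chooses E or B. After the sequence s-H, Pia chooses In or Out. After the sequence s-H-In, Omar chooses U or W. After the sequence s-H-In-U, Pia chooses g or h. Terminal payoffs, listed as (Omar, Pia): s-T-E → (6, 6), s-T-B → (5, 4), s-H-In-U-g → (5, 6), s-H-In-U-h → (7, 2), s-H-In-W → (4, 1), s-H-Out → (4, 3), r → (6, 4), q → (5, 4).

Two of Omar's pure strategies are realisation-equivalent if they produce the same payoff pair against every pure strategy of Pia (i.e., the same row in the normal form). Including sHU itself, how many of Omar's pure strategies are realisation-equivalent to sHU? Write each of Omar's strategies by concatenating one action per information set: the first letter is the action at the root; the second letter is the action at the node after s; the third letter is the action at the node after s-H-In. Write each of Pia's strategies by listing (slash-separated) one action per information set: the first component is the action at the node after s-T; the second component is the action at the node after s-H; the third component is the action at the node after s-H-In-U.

1

Row for sHU (columns E/In/g, E/In/h, E/Out/g, E/Out/h, B/In/g, B/In/h, B/Out/g, B/Out/h): (5,6) (7,2) (4,3) (4,3) (5,6) (7,2) (4,3) (4,3).
Every one of Omar's information sets is on the play path for some reply by Pia when Omar follows sHU.
Changing the action at any of them therefore changes at least one column, so only sHU itself gives this row.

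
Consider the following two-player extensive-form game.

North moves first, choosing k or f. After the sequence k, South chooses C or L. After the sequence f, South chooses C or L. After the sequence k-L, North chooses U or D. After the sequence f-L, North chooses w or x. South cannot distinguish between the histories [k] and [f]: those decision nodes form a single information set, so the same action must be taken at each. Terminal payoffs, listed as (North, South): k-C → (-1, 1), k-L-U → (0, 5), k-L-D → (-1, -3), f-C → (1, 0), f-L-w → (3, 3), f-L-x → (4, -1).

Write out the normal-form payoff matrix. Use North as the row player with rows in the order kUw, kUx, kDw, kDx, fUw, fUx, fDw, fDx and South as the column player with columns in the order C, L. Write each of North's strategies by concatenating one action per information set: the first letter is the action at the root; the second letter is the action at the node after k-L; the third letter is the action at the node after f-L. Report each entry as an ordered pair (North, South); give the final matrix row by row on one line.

kUw: (-1,1) (0,5) | kUx: (-1,1) (0,5) | kDw: (-1,1) (-1,-3) | kDx: (-1,1) (-1,-3) | fUw: (1,0) (3,3) | fUx: (1,0) (4,-1) | fDw: (1,0) (3,3) | fDx: (1,0) (4,-1)

            C        L
 kUw   (-1,1)    (0,5)
 kUx   (-1,1)    (0,5)
 kDw   (-1,1)  (-1,-3)
 kDx   (-1,1)  (-1,-3)
 fUw    (1,0)    (3,3)
 fUx    (1,0)   (4,-1)
 fDw    (1,0)    (3,3)
 fDx    (1,0)   (4,-1)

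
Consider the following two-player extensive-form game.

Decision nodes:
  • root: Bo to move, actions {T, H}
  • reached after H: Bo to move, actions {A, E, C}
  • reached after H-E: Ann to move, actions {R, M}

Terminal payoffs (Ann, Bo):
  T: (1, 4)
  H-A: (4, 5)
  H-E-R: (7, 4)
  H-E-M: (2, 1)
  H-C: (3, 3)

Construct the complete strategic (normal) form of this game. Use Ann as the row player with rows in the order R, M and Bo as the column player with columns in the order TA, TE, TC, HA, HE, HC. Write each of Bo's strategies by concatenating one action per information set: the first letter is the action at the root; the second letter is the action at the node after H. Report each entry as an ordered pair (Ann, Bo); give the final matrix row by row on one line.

Row R: TA→(1,4), TE→(1,4), TC→(1,4), HA→(4,5), HE→(7,4), HC→(3,3)
Row M: TA→(1,4), TE→(1,4), TC→(1,4), HA→(4,5), HE→(2,1), HC→(3,3)

R: (1,4) (1,4) (1,4) (4,5) (7,4) (3,3) | M: (1,4) (1,4) (1,4) (4,5) (2,1) (3,3)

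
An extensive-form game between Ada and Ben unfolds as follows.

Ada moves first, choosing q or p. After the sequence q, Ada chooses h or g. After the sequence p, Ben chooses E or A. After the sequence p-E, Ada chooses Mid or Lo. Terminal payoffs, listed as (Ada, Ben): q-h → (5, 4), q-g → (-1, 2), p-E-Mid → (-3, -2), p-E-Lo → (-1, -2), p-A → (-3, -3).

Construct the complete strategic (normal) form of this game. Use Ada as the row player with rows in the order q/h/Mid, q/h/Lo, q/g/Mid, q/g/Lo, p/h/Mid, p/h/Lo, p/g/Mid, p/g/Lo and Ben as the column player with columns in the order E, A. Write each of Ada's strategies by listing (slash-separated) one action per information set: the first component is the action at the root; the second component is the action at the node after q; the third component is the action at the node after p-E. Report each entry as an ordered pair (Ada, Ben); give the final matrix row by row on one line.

q/h/Mid: (5,4) (5,4) | q/h/Lo: (5,4) (5,4) | q/g/Mid: (-1,2) (-1,2) | q/g/Lo: (-1,2) (-1,2) | p/h/Mid: (-3,-2) (-3,-3) | p/h/Lo: (-1,-2) (-3,-3) | p/g/Mid: (-3,-2) (-3,-3) | p/g/Lo: (-1,-2) (-3,-3)

Row q/h/Mid: E→(5,4), A→(5,4)
Row q/h/Lo: E→(5,4), A→(5,4)
Row q/g/Mid: E→(-1,2), A→(-1,2)
Row q/g/Lo: E→(-1,2), A→(-1,2)
Row p/h/Mid: E→(-3,-2), A→(-3,-3)
Row p/h/Lo: E→(-1,-2), A→(-3,-3)
Row p/g/Mid: E→(-3,-2), A→(-3,-3)
Row p/g/Lo: E→(-1,-2), A→(-3,-3)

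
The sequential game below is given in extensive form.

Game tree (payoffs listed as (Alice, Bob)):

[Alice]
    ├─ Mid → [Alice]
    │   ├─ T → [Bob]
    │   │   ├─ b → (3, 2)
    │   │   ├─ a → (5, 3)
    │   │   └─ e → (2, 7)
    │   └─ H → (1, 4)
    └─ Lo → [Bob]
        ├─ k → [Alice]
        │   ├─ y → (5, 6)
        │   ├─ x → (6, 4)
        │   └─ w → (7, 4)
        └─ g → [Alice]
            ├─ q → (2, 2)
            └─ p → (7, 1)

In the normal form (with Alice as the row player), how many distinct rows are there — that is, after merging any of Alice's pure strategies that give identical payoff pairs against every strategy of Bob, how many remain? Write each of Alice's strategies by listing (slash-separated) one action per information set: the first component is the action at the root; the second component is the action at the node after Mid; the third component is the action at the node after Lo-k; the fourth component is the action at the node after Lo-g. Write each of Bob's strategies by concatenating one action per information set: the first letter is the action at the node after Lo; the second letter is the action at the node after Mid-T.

8

Alice has 24 pure strategies: Mid/T/y/q, Mid/T/y/p, Mid/T/x/q, Mid/T/x/p, Mid/T/w/q, Mid/T/w/p, Mid/H/y/q, Mid/H/y/p, Mid/H/x/q, Mid/H/x/p, Mid/H/w/q, Mid/H/w/p, Lo/T/y/q, Lo/T/y/p, Lo/T/x/q, Lo/T/x/p, Lo/T/w/q, Lo/T/w/p, Lo/H/y/q, Lo/H/y/p, Lo/H/x/q, Lo/H/x/p, Lo/H/w/q, Lo/H/w/p. Columns: kb, ka, ke, gb, ga, ge.
{Mid/T/y/q, Mid/T/y/p, Mid/T/x/q, Mid/T/x/p, Mid/T/w/q, Mid/T/w/p} → row (3,2) (5,3) (2,7) (3,2) (5,3) (2,7)
{Mid/H/y/q, Mid/H/y/p, Mid/H/x/q, Mid/H/x/p, Mid/H/w/q, Mid/H/w/p} → row (1,4) (1,4) (1,4) (1,4) (1,4) (1,4)
{Lo/T/y/q, Lo/H/y/q} → row (5,6) (5,6) (5,6) (2,2) (2,2) (2,2)
{Lo/T/y/p, Lo/H/y/p} → row (5,6) (5,6) (5,6) (7,1) (7,1) (7,1)
{Lo/T/x/q, Lo/H/x/q} → row (6,4) (6,4) (6,4) (2,2) (2,2) (2,2)
{Lo/T/x/p, Lo/H/x/p} → row (6,4) (6,4) (6,4) (7,1) (7,1) (7,1)
{Lo/T/w/q, Lo/H/w/q} → row (7,4) (7,4) (7,4) (2,2) (2,2) (2,2)
{Lo/T/w/p, Lo/H/w/p} → row (7,4) (7,4) (7,4) (7,1) (7,1) (7,1)
That's 8 distinct rows out of 24 strategies.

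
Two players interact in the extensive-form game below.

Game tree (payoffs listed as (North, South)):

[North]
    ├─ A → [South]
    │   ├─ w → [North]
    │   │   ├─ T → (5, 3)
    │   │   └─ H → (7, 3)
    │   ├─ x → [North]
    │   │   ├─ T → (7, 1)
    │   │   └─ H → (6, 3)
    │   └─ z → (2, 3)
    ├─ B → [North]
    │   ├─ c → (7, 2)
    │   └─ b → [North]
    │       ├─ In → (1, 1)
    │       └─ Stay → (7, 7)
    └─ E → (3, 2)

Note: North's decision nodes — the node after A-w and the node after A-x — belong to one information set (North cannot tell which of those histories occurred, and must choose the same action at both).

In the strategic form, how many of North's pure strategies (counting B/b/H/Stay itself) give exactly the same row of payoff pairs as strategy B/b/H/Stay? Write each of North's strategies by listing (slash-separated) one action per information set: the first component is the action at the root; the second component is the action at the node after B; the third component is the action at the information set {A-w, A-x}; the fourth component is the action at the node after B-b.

2

Row for B/b/H/Stay (columns w, x, z): (7,7) (7,7) (7,7).
Under B/b/H/Stay, North's choice at the information set {A-w, A-x} can never be reached regardless of what South does, so varying those choices leaves every outcome unchanged.
Holding the reachable choices fixed and varying the unreachable one freely already gives 2 equivalent strategies.
No other strategy reproduces this row, so those 2 are the full class: B/b/T/Stay, B/b/H/Stay.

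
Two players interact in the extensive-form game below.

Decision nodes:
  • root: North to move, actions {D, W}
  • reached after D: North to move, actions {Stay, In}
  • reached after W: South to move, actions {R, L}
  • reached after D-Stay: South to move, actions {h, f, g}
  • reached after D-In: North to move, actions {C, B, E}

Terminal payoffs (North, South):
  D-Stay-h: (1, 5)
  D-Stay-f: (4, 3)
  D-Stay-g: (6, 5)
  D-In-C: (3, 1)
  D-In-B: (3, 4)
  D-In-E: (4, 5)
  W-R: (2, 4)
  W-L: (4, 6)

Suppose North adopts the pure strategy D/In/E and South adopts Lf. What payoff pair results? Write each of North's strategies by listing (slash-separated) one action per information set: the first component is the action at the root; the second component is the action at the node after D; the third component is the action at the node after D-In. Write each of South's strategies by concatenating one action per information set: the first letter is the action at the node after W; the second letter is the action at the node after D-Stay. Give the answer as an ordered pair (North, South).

(4, 5)

Trace the play path from the root:
  North plays D
  North plays In at [D]
  North plays E at [D-In]
→ terminal payoff (4, 5).
(South's choice at the node after W is never reached on this path, so it doesn't affect the outcome.)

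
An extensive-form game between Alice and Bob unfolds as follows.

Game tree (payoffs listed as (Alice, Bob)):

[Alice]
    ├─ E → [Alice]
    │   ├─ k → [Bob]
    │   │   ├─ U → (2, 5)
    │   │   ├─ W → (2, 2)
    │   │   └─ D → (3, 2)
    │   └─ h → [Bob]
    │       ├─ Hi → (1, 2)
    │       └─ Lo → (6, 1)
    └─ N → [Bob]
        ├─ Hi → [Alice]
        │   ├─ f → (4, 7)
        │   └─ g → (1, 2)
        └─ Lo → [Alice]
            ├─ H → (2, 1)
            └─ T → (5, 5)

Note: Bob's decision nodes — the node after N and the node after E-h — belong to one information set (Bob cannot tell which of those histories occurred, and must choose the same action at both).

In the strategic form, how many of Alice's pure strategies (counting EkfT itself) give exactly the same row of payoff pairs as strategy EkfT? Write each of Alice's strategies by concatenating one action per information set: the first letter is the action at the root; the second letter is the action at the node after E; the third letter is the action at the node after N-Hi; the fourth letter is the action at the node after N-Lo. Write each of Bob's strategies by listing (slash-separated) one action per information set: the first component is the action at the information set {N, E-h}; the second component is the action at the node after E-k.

4

Row for EkfT (columns Hi/U, Hi/W, Hi/D, Lo/U, Lo/W, Lo/D): (2,5) (2,2) (3,2) (2,5) (2,2) (3,2).
Under EkfT, Alice's choice at the node after N-Hi and at the node after N-Lo can never be reached regardless of what Bob does, so varying those choices leaves every outcome unchanged.
Holding the reachable choices fixed and varying the unreachable ones freely already gives 2 × 2 = 4 equivalent strategies.
No other strategy reproduces this row, so those 4 are the full class: EkfH, EkfT, EkgH, EkgT.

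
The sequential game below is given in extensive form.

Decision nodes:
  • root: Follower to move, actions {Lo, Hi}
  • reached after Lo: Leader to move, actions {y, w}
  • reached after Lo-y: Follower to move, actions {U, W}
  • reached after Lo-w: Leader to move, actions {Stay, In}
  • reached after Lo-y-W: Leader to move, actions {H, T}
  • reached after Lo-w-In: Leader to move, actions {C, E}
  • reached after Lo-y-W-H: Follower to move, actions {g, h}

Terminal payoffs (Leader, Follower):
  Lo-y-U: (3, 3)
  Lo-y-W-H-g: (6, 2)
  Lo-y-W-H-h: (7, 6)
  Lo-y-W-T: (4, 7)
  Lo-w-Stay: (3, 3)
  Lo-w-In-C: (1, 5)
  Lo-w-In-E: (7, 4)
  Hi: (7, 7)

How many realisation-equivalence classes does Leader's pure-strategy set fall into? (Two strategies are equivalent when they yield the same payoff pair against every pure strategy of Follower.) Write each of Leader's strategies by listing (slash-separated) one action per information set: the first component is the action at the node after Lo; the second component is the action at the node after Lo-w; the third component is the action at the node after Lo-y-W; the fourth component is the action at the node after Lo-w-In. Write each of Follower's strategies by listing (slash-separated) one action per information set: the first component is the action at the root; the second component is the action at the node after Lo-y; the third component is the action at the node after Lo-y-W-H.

5

Leader has 16 pure strategies: y/Stay/H/C, y/Stay/H/E, y/Stay/T/C, y/Stay/T/E, y/In/H/C, y/In/H/E, y/In/T/C, y/In/T/E, w/Stay/H/C, w/Stay/H/E, w/Stay/T/C, w/Stay/T/E, w/In/H/C, w/In/H/E, w/In/T/C, w/In/T/E. Columns: Lo/U/g, Lo/U/h, Lo/W/g, Lo/W/h, Hi/U/g, Hi/U/h, Hi/W/g, Hi/W/h.
{y/Stay/H/C, y/Stay/H/E, y/In/H/C, y/In/H/E} → row (3,3) (3,3) (6,2) (7,6) (7,7) (7,7) (7,7) (7,7)
{y/Stay/T/C, y/Stay/T/E, y/In/T/C, y/In/T/E} → row (3,3) (3,3) (4,7) (4,7) (7,7) (7,7) (7,7) (7,7)
{w/Stay/H/C, w/Stay/H/E, w/Stay/T/C, w/Stay/T/E} → row (3,3) (3,3) (3,3) (3,3) (7,7) (7,7) (7,7) (7,7)
{w/In/H/C, w/In/T/C} → row (1,5) (1,5) (1,5) (1,5) (7,7) (7,7) (7,7) (7,7)
{w/In/H/E, w/In/T/E} → row (7,4) (7,4) (7,4) (7,4) (7,7) (7,7) (7,7) (7,7)
That's 5 distinct rows out of 16 strategies.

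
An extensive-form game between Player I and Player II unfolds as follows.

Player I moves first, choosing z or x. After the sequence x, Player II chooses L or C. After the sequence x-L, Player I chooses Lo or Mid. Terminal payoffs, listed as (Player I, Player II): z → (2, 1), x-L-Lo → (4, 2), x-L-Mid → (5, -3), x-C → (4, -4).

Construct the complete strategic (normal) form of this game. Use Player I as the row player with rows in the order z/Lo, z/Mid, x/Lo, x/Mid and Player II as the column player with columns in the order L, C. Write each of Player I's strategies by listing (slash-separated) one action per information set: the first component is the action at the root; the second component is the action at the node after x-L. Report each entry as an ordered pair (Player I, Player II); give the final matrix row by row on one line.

Row z/Lo: L→(2,1), C→(2,1)
Row z/Mid: L→(2,1), C→(2,1)
Row x/Lo: L→(4,2), C→(4,-4)
Row x/Mid: L→(5,-3), C→(4,-4)

z/Lo: (2,1) (2,1) | z/Mid: (2,1) (2,1) | x/Lo: (4,2) (4,-4) | x/Mid: (5,-3) (4,-4)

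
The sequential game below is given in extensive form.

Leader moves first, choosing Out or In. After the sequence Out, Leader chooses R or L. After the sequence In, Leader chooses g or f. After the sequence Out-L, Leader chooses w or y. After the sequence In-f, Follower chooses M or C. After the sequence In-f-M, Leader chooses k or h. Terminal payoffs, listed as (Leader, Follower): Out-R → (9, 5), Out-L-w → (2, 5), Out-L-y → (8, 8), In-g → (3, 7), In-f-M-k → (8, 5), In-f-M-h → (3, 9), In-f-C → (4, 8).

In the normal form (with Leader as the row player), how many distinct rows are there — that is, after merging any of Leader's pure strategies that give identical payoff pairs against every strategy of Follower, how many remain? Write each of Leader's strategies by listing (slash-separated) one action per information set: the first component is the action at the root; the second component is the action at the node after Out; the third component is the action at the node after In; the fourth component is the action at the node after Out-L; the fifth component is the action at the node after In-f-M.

6

Leader has 32 pure strategies: Out/R/g/w/k, Out/R/g/w/h, Out/R/g/y/k, Out/R/g/y/h, Out/R/f/w/k, Out/R/f/w/h, Out/R/f/y/k, Out/R/f/y/h, Out/L/g/w/k, Out/L/g/w/h, Out/L/g/y/k, Out/L/g/y/h, Out/L/f/w/k, Out/L/f/w/h, Out/L/f/y/k, Out/L/f/y/h, In/R/g/w/k, In/R/g/w/h, In/R/g/y/k, In/R/g/y/h, In/R/f/w/k, In/R/f/w/h, In/R/f/y/k, In/R/f/y/h, In/L/g/w/k, In/L/g/w/h, In/L/g/y/k, In/L/g/y/h, In/L/f/w/k, In/L/f/w/h, In/L/f/y/k, In/L/f/y/h. Columns: M, C.
{Out/R/g/w/k, Out/R/g/w/h, Out/R/g/y/k, Out/R/g/y/h, Out/R/f/w/k, Out/R/f/w/h, Out/R/f/y/k, Out/R/f/y/h} → row (9,5) (9,5)
{Out/L/g/w/k, Out/L/g/w/h, Out/L/f/w/k, Out/L/f/w/h} → row (2,5) (2,5)
{Out/L/g/y/k, Out/L/g/y/h, Out/L/f/y/k, Out/L/f/y/h} → row (8,8) (8,8)
{In/R/g/w/k, In/R/g/w/h, In/R/g/y/k, In/R/g/y/h, In/L/g/w/k, In/L/g/w/h, In/L/g/y/k, In/L/g/y/h} → row (3,7) (3,7)
{In/R/f/w/k, In/R/f/y/k, In/L/f/w/k, In/L/f/y/k} → row (8,5) (4,8)
{In/R/f/w/h, In/R/f/y/h, In/L/f/w/h, In/L/f/y/h} → row (3,9) (4,8)
That's 6 distinct rows out of 32 strategies.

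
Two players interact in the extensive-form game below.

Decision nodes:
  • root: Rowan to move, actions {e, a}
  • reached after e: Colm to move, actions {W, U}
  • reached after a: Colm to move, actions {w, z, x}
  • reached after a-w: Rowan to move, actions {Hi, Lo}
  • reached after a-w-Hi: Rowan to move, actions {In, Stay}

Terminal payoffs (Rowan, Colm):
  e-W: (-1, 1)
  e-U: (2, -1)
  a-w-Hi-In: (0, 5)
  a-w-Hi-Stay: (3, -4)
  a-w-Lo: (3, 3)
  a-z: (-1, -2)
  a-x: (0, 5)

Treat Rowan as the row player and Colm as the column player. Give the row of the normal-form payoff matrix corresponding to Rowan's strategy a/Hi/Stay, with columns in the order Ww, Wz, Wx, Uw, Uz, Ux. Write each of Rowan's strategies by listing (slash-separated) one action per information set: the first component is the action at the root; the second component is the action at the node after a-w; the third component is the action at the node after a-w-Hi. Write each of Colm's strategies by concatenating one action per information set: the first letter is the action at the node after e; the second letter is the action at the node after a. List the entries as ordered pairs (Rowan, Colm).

(3,-4) (-1,-2) (0,5) (3,-4) (-1,-2) (0,5)

vs Ww: Rowan plays a → Colm plays w at [a] → Rowan plays Hi at [a-w] → Rowan plays Stay at [a-w-Hi] → (3, -4)
vs Wz: Rowan plays a → Colm plays z at [a] → (-1, -2)
vs Wx: Rowan plays a → Colm plays x at [a] → (0, 5)
vs Uw: Rowan plays a → Colm plays w at [a] → Rowan plays Hi at [a-w] → Rowan plays Stay at [a-w-Hi] → (3, -4)
vs Uz: Rowan plays a → Colm plays z at [a] → (-1, -2)
vs Ux: Rowan plays a → Colm plays x at [a] → (0, 5)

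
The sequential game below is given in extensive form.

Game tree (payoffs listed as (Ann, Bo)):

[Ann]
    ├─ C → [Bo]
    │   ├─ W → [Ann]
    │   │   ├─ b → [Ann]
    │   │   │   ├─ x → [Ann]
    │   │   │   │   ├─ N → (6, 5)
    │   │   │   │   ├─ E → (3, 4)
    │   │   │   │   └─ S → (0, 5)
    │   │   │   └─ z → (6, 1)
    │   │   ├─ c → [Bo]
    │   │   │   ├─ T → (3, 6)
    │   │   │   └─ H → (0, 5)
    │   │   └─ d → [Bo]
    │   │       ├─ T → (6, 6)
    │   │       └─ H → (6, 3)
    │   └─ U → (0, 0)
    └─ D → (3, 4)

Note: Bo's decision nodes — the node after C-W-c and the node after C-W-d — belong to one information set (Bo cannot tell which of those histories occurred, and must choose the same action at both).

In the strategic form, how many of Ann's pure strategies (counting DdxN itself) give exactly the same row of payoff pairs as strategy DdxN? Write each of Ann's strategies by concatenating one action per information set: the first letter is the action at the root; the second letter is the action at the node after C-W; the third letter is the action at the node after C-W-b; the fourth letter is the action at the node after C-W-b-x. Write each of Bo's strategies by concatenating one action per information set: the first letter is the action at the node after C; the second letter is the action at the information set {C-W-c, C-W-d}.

18

Row for DdxN (columns WT, WH, UT, UH): (3,4) (3,4) (3,4) (3,4).
Under DdxN, Ann's choice at the node after C-W and at the node after C-W-b and at the node after C-W-b-x can never be reached regardless of what Bo does, so varying those choices leaves every outcome unchanged.
Holding the reachable choices fixed and varying the unreachable ones freely already gives 3 × 2 × 3 = 18 equivalent strategies.
No other strategy reproduces this row, so those 18 are the full class: DbxN, DbxE, DbxS, DbzN, DbzE, DbzS, DcxN, DcxE, DcxS, DczN, DczE, DczS, DdxN, DdxE, DdxS, DdzN, DdzE, DdzS.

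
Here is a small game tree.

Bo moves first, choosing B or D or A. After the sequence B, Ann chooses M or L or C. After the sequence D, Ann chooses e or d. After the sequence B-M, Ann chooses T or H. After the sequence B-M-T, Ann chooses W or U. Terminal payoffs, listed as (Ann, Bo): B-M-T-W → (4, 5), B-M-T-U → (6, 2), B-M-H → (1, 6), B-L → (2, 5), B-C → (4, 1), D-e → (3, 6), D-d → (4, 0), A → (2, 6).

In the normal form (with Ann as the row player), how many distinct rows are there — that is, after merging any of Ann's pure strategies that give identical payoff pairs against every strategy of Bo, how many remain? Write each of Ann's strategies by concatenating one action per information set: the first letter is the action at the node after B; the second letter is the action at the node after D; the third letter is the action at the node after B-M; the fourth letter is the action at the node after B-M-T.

Ann has 24 pure strategies: MeTW, MeTU, MeHW, MeHU, MdTW, MdTU, MdHW, MdHU, LeTW, LeTU, LeHW, LeHU, LdTW, LdTU, LdHW, LdHU, CeTW, CeTU, CeHW, CeHU, CdTW, CdTU, CdHW, CdHU. Columns: B, D, A.
{MeTW} → row (4,5) (3,6) (2,6)
{MeTU} → row (6,2) (3,6) (2,6)
{MeHW, MeHU} → row (1,6) (3,6) (2,6)
{MdTW} → row (4,5) (4,0) (2,6)
{MdTU} → row (6,2) (4,0) (2,6)
{MdHW, MdHU} → row (1,6) (4,0) (2,6)
{LeTW, LeTU, LeHW, LeHU} → row (2,5) (3,6) (2,6)
{LdTW, LdTU, LdHW, LdHU} → row (2,5) (4,0) (2,6)
{CeTW, CeTU, CeHW, CeHU} → row (4,1) (3,6) (2,6)
{CdTW, CdTU, CdHW, CdHU} → row (4,1) (4,0) (2,6)
That's 10 distinct rows out of 24 strategies.

10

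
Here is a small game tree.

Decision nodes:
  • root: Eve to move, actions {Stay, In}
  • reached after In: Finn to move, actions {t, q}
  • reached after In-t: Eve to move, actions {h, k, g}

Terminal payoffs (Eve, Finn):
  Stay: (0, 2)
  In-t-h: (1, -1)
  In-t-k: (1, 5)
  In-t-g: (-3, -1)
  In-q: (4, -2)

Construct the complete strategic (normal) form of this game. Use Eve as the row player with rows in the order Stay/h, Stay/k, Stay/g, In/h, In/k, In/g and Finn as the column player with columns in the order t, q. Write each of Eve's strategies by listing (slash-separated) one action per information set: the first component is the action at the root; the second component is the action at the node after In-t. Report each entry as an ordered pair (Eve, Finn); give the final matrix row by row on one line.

Stay/h: (0,2) (0,2) | Stay/k: (0,2) (0,2) | Stay/g: (0,2) (0,2) | In/h: (1,-1) (4,-2) | In/k: (1,5) (4,-2) | In/g: (-3,-1) (4,-2)

Row Stay/h: t→(0,2), q→(0,2)
Row Stay/k: t→(0,2), q→(0,2)
Row Stay/g: t→(0,2), q→(0,2)
Row In/h: t→(1,-1), q→(4,-2)
Row In/k: t→(1,5), q→(4,-2)
Row In/g: t→(-3,-1), q→(4,-2)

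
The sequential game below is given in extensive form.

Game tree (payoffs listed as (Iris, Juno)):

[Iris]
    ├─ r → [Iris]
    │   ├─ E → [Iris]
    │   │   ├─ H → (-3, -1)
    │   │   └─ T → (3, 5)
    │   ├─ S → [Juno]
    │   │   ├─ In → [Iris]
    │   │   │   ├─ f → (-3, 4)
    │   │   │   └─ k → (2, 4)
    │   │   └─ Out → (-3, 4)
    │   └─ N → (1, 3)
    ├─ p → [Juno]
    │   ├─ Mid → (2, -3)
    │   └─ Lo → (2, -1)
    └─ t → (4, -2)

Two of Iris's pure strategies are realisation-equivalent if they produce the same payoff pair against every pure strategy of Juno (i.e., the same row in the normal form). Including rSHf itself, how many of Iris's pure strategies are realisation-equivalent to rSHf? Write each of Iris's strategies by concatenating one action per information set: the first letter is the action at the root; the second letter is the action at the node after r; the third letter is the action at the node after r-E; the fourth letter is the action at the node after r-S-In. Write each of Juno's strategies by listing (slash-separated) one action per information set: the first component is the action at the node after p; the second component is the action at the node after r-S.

Row for rSHf (columns Mid/In, Mid/Out, Lo/In, Lo/Out): (-3,4) (-3,4) (-3,4) (-3,4).
Under rSHf, Iris's choice at the node after r-E can never be reached regardless of what Juno does, so varying those choices leaves every outcome unchanged.
Holding the reachable choices fixed and varying the unreachable one freely already gives 2 equivalent strategies.
No other strategy reproduces this row, so those 2 are the full class: rSHf, rSTf.

2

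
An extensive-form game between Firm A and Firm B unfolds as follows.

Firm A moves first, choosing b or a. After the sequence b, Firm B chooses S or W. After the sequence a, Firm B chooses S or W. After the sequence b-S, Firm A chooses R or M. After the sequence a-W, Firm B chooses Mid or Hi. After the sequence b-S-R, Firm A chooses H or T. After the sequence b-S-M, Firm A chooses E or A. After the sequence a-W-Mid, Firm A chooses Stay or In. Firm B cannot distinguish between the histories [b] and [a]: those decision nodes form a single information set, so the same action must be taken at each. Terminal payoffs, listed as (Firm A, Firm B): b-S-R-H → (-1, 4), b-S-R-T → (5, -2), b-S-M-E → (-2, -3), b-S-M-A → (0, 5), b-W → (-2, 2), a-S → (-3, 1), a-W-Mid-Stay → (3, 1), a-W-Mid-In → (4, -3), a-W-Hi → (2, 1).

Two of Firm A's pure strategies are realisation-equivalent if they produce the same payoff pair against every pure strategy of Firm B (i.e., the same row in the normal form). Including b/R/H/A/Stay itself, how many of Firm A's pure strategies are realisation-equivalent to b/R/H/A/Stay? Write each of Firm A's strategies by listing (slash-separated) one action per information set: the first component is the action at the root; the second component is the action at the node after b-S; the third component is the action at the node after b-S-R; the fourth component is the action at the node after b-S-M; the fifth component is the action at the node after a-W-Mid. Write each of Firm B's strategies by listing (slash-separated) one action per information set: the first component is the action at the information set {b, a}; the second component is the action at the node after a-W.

4

Row for b/R/H/A/Stay (columns S/Mid, S/Hi, W/Mid, W/Hi): (-1,4) (-1,4) (-2,2) (-2,2).
Under b/R/H/A/Stay, Firm A's choice at the node after b-S-M and at the node after a-W-Mid can never be reached regardless of what Firm B does, so varying those choices leaves every outcome unchanged.
Holding the reachable choices fixed and varying the unreachable ones freely already gives 2 × 2 = 4 equivalent strategies.
No other strategy reproduces this row, so those 4 are the full class: b/R/H/E/Stay, b/R/H/E/In, b/R/H/A/Stay, b/R/H/A/In.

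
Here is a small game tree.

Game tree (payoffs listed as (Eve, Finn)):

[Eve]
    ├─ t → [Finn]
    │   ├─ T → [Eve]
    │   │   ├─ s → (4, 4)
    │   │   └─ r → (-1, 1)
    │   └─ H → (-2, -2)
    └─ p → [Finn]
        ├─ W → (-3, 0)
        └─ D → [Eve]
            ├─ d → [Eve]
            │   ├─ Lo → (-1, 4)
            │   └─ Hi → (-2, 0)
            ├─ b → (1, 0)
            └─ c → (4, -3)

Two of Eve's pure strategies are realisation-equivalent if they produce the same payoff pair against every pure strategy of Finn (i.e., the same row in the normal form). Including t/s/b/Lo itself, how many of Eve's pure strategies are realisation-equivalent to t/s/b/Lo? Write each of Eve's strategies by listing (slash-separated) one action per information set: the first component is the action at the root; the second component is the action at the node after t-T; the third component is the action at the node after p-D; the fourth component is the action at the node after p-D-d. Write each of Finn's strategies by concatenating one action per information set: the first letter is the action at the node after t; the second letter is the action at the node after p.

Row for t/s/b/Lo (columns TW, TD, HW, HD): (4,4) (4,4) (-2,-2) (-2,-2).
Under t/s/b/Lo, Eve's choice at the node after p-D and at the node after p-D-d can never be reached regardless of what Finn does, so varying those choices leaves every outcome unchanged.
Holding the reachable choices fixed and varying the unreachable ones freely already gives 3 × 2 = 6 equivalent strategies.
No other strategy reproduces this row, so those 6 are the full class: t/s/d/Lo, t/s/d/Hi, t/s/b/Lo, t/s/b/Hi, t/s/c/Lo, t/s/c/Hi.

6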